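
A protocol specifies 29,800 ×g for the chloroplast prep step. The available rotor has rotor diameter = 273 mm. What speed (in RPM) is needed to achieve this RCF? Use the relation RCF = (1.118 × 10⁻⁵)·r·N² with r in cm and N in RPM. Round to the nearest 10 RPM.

13970 RPM

r = 273 mm / 2 = 136.5 mm = 13.65 cm
29,800 = 1.118 × 10⁻⁵ × 13.65 × N²
N² = 29,800 / (15.2607 × 10⁻⁵) = 195,272,825
N ≈ √195,272,825 ≈ 13,974.0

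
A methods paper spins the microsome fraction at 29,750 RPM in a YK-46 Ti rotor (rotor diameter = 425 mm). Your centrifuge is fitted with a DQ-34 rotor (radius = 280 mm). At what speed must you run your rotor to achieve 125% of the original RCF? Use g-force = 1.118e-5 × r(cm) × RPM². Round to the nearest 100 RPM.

Original rotor: r = 425 mm / 2 = 212.5 mm = 21.25 cm
RCF_original = 1.118 × 10⁻⁵ × 21.25 × (29750)² = 1.118 × 10⁻⁵ × 21.25 × 885,062,500 ≈ 210,268.7 × g
Target RCF = 1.25 × 210,268.7 ≈ 262,835.9 × g
Your rotor: r = 280 mm = 28.0 cm
262,835.9 = 1.118 × 10⁻⁵ × 28 × N²
N² = 262,835.9 / (31.304 × 10⁻⁵) = 839,624,010
N ≈ √839,624,010 ≈ 28,976.3

29000 RPM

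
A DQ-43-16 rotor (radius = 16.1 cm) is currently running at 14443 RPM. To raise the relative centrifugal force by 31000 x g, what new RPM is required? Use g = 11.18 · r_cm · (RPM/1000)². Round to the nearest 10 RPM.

Current RCF = 11.18 × 16.1 × (14.443)² = 11.18 × 16.1 × 208.600249 ≈ 37,547.6 × g
Target RCF = 37,547.6 + 31,000 = 68,547.6 × g
(N/1000)² = 68,547.6 / 179.998 = 380.8242
N = 1000 × √380.8242 ≈ 19,514.7

≈ 19510 RPM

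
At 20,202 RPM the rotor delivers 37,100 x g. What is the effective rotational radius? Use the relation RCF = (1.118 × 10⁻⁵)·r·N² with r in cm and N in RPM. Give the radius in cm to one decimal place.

37100 = 1.118 × 10⁻⁵ × r × (20202)²
r = 37100 / (1.118 × 10⁻⁵ × 408,120,804) = 37100 / 4562.791 ≈ 8.131 cm

r ≈ 8.1 cm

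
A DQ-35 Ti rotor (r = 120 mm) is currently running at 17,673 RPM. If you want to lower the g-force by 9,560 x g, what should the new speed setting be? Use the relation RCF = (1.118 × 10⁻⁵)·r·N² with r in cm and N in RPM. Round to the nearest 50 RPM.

15550 RPM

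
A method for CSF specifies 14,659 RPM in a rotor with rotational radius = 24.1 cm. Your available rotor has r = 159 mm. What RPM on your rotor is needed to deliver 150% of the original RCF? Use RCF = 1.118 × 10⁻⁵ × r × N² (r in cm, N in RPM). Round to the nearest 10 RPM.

RCF_original = 1.118 × 10⁻⁵ × 24.1 × (14659)² = 1.118 × 10⁻⁵ × 24.1 × 214,886,281 ≈ 57,898.5 × g
Target RCF = 1.5 × 57,898.5 ≈ 86,847.8 × g
Your rotor: r = 159 mm = 15.9 cm
86,847.8 = 1.118 × 10⁻⁵ × 15.9 × N²
N² = 86,847.8 / (17.7762 × 10⁻⁵) = 488,562,235
N ≈ √488,562,235 ≈ 22,103.4

≈ 22100 RPM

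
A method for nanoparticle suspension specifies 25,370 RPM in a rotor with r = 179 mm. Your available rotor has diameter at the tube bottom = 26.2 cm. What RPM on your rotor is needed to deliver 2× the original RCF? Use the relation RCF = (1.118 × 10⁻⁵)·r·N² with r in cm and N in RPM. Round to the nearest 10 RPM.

Original rotor: r = 179 mm = 17.9 cm
RCF_original = 1.118 × 10⁻⁵ × 17.9 × (25370)² = 1.118 × 10⁻⁵ × 17.9 × 643,636,900 ≈ 128,805.9 × g
Target RCF = 2 × 128,805.9 ≈ 257,611.8 × g
Your rotor: r = 26.2 / 2 = 13.1 cm
257,611.8 = 1.118 × 10⁻⁵ × 13.1 × N²
N² = 257,611.8 / (14.6458 × 10⁻⁵) = 1,758,946,592
N ≈ √1,758,946,592 ≈ 41,939.8

41940 RPM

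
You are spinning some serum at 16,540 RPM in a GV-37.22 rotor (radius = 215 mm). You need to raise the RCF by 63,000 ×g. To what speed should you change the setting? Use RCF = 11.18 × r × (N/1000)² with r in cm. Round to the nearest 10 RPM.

r = 215 mm = 21.5 cm
Current RCF = 11.18 × 21.5 × (16.54)² = 11.18 × 21.5 × 273.5716 ≈ 65,758.4 × g
Target RCF = 65,758.4 + 63,000 = 128,758.4 × g
(N/1000)² = 128,758.4 / 240.37 = 535.6675
N = 1000 × √535.6675 ≈ 23,144.5

N₂ ≈ 23140 RPM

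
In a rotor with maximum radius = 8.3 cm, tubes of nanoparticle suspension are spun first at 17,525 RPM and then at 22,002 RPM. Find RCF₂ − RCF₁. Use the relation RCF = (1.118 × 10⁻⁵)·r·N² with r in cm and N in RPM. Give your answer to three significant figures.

RCF₁ = 1.118 × 10⁻⁵ × 8.3 × (17525)² = 1.118 × 10⁻⁵ × 8.3 × 307,125,625 ≈ 28,499.4 × g
RCF₂ = 1.118 × 10⁻⁵ × 8.3 × (22002)² = 1.118 × 10⁻⁵ × 8.3 × 484,088,004 ≈ 44,920.5 × g
Increase = 44,920.5 − 28,499.4 = 16,421.1

≈ 16400 x g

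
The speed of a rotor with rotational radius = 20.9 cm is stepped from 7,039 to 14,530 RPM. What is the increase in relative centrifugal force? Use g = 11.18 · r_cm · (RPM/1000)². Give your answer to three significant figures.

RCF₁ = 11.18 × 20.9 × (7.039)² = 11.18 × 20.9 × 49.547521 ≈ 11,577.4 × g
RCF₂ = 11.18 × 20.9 × (14.53)² = 11.18 × 20.9 × 211.1209 ≈ 49,330.9 × g
Increase = 49,330.9 − 11,577.4 = 37,753.5

≈ 37800 x g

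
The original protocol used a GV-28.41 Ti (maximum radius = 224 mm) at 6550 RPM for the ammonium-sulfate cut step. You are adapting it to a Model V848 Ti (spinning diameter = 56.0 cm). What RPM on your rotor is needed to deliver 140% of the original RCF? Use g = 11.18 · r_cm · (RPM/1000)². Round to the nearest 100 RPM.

6900 RPM

Original rotor: r = 224 mm = 22.4 cm
RCF_original = 11.18 × 22.4 × (6.55)² = 11.18 × 22.4 × 42.9025 ≈ 10,744.2 × g
Target RCF = 1.4 × 10,744.2 ≈ 15,041.9 × g
Your rotor: r = 56.0 / 2 = 28 cm
15,041.9 = 11.18 × 28 × (N/1000)²
(N/1000)² = 15,041.9 / 313.04 = 48.05105
N = 1000 × √48.05105 ≈ 6,931.9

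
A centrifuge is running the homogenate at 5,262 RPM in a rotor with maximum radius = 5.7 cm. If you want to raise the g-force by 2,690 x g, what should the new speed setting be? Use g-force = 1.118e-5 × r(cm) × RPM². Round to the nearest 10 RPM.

Current RCF = 1.118 × 10⁻⁵ × 5.7 × (5262)² = 1.118 × 10⁻⁵ × 5.7 × 27,688,644 ≈ 1,764.5 × g
Target RCF = 1,764.5 + 2,690 = 4,454.5 × g
N² = 4,454.5 / (6.3726 × 10⁻⁵) = 69,900,825
N ≈ √69,900,825 ≈ 8,360.7

N₂ ≈ 8360 RPM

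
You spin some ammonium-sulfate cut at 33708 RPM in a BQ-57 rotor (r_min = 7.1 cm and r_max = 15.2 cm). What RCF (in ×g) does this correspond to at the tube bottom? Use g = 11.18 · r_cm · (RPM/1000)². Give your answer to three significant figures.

Use r_max = 15.2 cm.
RCF = 11.18 × 15.2 × (33.708)² = 11.18 × 15.2 × 1,136.229264 ≈ 193,086.3 × g

RCF ≈ 193000 ×g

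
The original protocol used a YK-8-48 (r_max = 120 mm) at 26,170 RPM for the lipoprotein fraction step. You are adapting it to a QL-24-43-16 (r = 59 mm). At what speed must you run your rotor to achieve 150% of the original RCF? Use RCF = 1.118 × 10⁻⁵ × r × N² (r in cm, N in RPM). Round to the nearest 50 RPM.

Original rotor: r = 120 mm = 12.0 cm
RCF_original = 1.118 × 10⁻⁵ × 12 × (26170)² = 1.118 × 10⁻⁵ × 12 × 684,868,900 ≈ 91,882 × g
Target RCF = 1.5 × 91,882 ≈ 137,823 × g
Your rotor: r = 59 mm = 5.9 cm
137,823 = 1.118 × 10⁻⁵ × 5.9 × N²
N² = 137,823 / (6.5962 × 10⁻⁵) = 2,089,430,278
N ≈ √2,089,430,278 ≈ 45,710.3

45700 RPM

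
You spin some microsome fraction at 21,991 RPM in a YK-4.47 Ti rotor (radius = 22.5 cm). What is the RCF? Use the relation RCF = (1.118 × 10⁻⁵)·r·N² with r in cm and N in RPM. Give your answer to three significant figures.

RCF ≈ 122000 ×g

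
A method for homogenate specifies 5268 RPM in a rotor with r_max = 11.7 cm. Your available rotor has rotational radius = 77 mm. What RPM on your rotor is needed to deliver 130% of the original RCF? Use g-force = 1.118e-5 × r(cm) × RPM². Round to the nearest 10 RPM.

7400 RPM

RCF_original = 1.118 × 10⁻⁵ × 11.7 × (5268)² = 1.118 × 10⁻⁵ × 11.7 × 27,751,824 ≈ 3,630.1 × g
Target RCF = 1.3 × 3,630.1 ≈ 4,719.1 × g
Your rotor: r = 77 mm = 7.7 cm
4,719.1 = 1.118 × 10⁻⁵ × 7.7 × N²
N² = 4,719.1 / (8.6086 × 10⁻⁵) = 54,818,437
N ≈ √54,818,437 ≈ 7,403.9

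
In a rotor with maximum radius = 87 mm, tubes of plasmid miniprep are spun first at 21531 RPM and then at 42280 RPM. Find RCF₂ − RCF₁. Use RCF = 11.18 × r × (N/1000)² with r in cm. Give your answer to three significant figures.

r = 87 mm = 8.7 cm
RCF₁ = 11.18 × 8.7 × (21.531)² = 11.18 × 8.7 × 463.583961 ≈ 45,091 × g
RCF₂ = 11.18 × 8.7 × (42.28)² = 11.18 × 8.7 × 1,787.5984 ≈ 173,872.5 × g
Increase = 173,872.5 − 45,091 = 128,781.5

≈ 129000 ×g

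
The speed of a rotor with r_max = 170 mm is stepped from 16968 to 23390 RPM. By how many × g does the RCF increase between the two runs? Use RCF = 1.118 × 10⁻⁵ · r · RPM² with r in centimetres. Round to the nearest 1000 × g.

49000 × g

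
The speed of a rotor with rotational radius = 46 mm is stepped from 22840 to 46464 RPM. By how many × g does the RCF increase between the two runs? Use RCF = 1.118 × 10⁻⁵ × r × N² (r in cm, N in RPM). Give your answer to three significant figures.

r = 46 mm = 4.6 cm
RCF₁ = 1.118 × 10⁻⁵ × 4.6 × (22840)² = 1.118 × 10⁻⁵ × 4.6 × 521,665,600 ≈ 26,828.2 × g
RCF₂ = 1.118 × 10⁻⁵ × 4.6 × (46464)² = 1.118 × 10⁻⁵ × 4.6 × 2,158,903,296 ≈ 111,028.1 × g
Increase = 111,028.1 − 26,828.2 = 84,199.9

84200 × g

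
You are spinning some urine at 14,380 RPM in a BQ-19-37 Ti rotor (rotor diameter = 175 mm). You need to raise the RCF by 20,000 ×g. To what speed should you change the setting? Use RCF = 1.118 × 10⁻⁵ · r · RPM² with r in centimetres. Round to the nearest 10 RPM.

r = 175 mm / 2 = 87.5 mm = 8.75 cm
Current RCF = 1.118 × 10⁻⁵ × 8.75 × (14380)² = 1.118 × 10⁻⁵ × 8.75 × 206,784,400 ≈ 20,228.7 × g
Target RCF = 20,228.7 + 20,000 = 40,228.7 × g
N² = 40,228.7 / (9.7825 × 10⁻⁵) = 411,231,280
N ≈ √411,231,280 ≈ 20,278.8

N₂ ≈ 20280 RPM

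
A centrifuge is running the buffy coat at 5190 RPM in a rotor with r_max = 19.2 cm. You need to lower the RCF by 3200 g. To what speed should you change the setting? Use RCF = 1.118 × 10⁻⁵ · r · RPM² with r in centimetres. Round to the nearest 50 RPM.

Current RCF = 1.118 × 10⁻⁵ × 19.2 × (5190)² = 1.118 × 10⁻⁵ × 19.2 × 26,936,100 ≈ 5,782 × g
Target RCF = 5,782 − 3,200 = 2,582 × g
N² = 2,582 / (21.4656 × 10⁻⁵) = 12,028,548
N ≈ √12,028,548 ≈ 3,468.2

N₂ ≈ 3450 RPM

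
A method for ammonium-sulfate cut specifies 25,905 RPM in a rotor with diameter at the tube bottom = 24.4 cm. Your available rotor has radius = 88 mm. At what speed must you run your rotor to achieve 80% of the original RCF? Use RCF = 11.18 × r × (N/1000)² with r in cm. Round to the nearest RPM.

Original rotor: r = 24.4 / 2 = 12.2 cm
RCF_original = 11.18 × 12.2 × (25.905)² = 11.18 × 12.2 × 671.069025 ≈ 91,531.1 × g
Target RCF = 0.8 × 91,531.1 ≈ 73,224.9 × g
Your rotor: r = 88 mm = 8.8 cm
73,224.9 = 11.18 × 8.8 × (N/1000)²
(N/1000)² = 73,224.9 / 98.384 = 744.2765
N = 1000 × √744.2765 ≈ 27,281.4

27281 RPM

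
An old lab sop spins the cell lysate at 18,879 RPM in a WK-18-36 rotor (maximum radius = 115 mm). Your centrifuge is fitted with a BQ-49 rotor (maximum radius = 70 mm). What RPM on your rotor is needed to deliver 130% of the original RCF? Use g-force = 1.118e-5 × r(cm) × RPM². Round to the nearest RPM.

≈ 27590 RPM

Original rotor: r = 115 mm = 11.5 cm
RCF_original = 1.118 × 10⁻⁵ × 11.5 × (18879)² = 1.118 × 10⁻⁵ × 11.5 × 356,416,641 ≈ 45,824.5 × g
Target RCF = 1.3 × 45,824.5 ≈ 59,571.8 × g
Your rotor: r = 70 mm = 7.0 cm
59,571.8 = 1.118 × 10⁻⁵ × 7 × N²
N² = 59,571.8 / (7.826 × 10⁻⁵) = 761,203,680
N ≈ √761,203,680 ≈ 27,589.9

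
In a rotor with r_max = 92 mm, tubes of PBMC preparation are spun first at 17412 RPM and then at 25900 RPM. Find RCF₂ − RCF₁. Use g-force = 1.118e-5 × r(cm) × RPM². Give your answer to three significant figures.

r = 92 mm = 9.2 cm
RCF₁ = 1.118 × 10⁻⁵ × 9.2 × (17412)² = 1.118 × 10⁻⁵ × 9.2 × 303,177,744 ≈ 31,183.7 × g
RCF₂ = 1.118 × 10⁻⁵ × 9.2 × (25900)² = 1.118 × 10⁻⁵ × 9.2 × 670,810,000 ≈ 68,996.8 × g
Increase = 68,996.8 − 31,183.7 = 37,813.1

≈ 37800 g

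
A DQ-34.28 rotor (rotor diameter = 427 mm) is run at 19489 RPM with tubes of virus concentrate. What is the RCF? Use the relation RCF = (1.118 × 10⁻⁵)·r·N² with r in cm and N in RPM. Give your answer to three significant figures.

r = 427 mm / 2 = 213.5 mm = 21.35 cm
RCF = 1.118 × 10⁻⁵ × r × N²
RCF = 1.118 × 10⁻⁵ × 21.35 × (19489)² = 1.118 × 10⁻⁵ × 21.35 × 379,821,121 ≈ 90,660.6 × g

RCF ≈ 90700 g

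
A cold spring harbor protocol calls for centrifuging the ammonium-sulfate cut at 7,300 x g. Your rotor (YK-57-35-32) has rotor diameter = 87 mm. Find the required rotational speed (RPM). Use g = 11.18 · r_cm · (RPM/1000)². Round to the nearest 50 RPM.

N ≈ 12250 RPM

r = 87 mm / 2 = 43.5 mm = 4.35 cm
7,300 = 11.18 × 4.35 × (N/1000)²
(N/1000)² = 7,300 / 48.633 = 150.1038
N = 1000 × √150.1038 ≈ 12,251.7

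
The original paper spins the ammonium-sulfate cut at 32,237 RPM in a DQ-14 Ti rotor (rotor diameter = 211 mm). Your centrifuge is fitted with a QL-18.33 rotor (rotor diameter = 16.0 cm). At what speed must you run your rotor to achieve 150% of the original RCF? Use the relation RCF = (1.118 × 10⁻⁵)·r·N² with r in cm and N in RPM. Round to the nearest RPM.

45340 RPM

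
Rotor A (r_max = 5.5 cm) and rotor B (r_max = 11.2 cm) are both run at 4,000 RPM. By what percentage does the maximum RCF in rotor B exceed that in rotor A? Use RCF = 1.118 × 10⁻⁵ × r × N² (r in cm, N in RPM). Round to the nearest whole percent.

104%

At equal RPM, RCF scales linearly with r: ratio = 11.2 / 5.5 = 2.0364.
So rotor B delivers 103.6% more g-force.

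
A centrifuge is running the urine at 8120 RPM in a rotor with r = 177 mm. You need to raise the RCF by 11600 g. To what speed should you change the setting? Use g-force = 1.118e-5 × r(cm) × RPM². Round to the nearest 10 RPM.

r = 177 mm = 17.7 cm
Current RCF = 1.118 × 10⁻⁵ × 17.7 × (8120)² = 1.118 × 10⁻⁵ × 17.7 × 65,934,400 ≈ 13,047.5 × g
Target RCF = 13,047.5 + 11,600 = 24,647.5 × g
N² = 24,647.5 / (19.7886 × 10⁻⁵) = 124,554,036
N ≈ √124,554,036 ≈ 11,160.4

11160 RPM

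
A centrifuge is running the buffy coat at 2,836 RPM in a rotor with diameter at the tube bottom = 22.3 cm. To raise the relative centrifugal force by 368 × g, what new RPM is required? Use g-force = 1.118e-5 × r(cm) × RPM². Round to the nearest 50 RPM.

r = 22.3 / 2 = 11.15 cm
Current RCF = 1.118 × 10⁻⁵ × 11.15 × (2836)² = 1.118 × 10⁻⁵ × 11.15 × 8,042,896 ≈ 1,002.6 × g
Target RCF = 1,002.6 + 368 = 1,370.6 × g
N² = 1,370.6 / (12.4657 × 10⁻⁵) = 10,994,970
N ≈ √10,994,970 ≈ 3,315.9

≈ 3300 RPM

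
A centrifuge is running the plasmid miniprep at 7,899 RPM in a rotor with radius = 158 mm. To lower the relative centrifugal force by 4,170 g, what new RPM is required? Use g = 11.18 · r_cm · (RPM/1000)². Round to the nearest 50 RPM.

r = 158 mm = 15.8 cm
Current RCF = 11.18 × 15.8 × (7.899)² = 11.18 × 15.8 × 62.394201 ≈ 11,021.6 × g
Target RCF = 11,021.6 − 4,170 = 6,851.6 × g
(N/1000)² = 6,851.6 / 176.644 = 38.78762
N = 1000 × √38.78762 ≈ 6,228.0

N₂ ≈ 6250 RPM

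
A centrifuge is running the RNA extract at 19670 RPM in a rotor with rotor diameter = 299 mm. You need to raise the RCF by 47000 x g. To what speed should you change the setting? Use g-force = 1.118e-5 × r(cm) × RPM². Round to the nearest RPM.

≈ 25848 RPM

r = 299 mm / 2 = 149.5 mm = 14.95 cm
Current RCF = 1.118 × 10⁻⁵ × 14.95 × (19670)² = 1.118 × 10⁻⁵ × 14.95 × 386,908,900 ≈ 64,668.3 × g
Target RCF = 64,668.3 + 47,000 = 111,668.3 × g
N² = 111,668.3 / (16.7141 × 10⁻⁵) = 668,108,364
N ≈ √668,108,364 ≈ 25,847.8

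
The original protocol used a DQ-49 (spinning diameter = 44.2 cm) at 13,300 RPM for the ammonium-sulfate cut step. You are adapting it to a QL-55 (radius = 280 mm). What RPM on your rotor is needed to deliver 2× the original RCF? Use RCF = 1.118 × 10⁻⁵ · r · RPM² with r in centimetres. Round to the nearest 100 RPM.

≈ 16700 RPM

Original rotor: r = 44.2 / 2 = 22.1 cm
RCF_original = 1.118 × 10⁻⁵ × 22.1 × (13300)² = 1.118 × 10⁻⁵ × 22.1 × 176,890,000 ≈ 43,705.6 × g
Target RCF = 2 × 43,705.6 ≈ 87,411.2 × g
Your rotor: r = 280 mm = 28.0 cm
87,411.2 = 1.118 × 10⁻⁵ × 28 × N²
N² = 87,411.2 / (31.304 × 10⁻⁵) = 279,233,325
N ≈ √279,233,325 ≈ 16,710.3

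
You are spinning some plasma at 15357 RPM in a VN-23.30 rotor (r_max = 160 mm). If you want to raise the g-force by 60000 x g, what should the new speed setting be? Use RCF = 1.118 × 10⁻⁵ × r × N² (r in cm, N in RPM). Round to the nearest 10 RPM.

N₂ ≈ 23900 RPM

r = 160 mm = 16.0 cm
Current RCF = 1.118 × 10⁻⁵ × 16 × (15357)² = 1.118 × 10⁻⁵ × 16 × 235,837,449 ≈ 42,186.6 × g
Target RCF = 42,186.6 + 60,000 = 102,186.6 × g
N² = 102,186.6 / (17.888 × 10⁻⁵) = 571,257,826
N ≈ √571,257,826 ≈ 23,901.0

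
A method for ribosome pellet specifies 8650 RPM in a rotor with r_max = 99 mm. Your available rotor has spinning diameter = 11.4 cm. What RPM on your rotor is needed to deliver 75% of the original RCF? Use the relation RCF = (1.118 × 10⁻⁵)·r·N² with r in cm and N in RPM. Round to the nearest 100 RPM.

≈ 9900 RPM

Original rotor: r = 99 mm = 9.9 cm
RCF = 1.118 × 10⁻⁵ × r × N²
RCF_original = 1.118 × 10⁻⁵ × 9.9 × (8650)² = 1.118 × 10⁻⁵ × 9.9 × 74,822,500 ≈ 8,281.5 × g
Target RCF = 0.75 × 8,281.5 ≈ 6,211.1 × g
Your rotor: r = 11.4 / 2 = 5.7 cm
6,211.1 = 1.118 × 10⁻⁵ × 5.7 × N²
N² = 6,211.1 / (6.3726 × 10⁻⁵) = 97,465,713
N ≈ √97,465,713 ≈ 9,872.5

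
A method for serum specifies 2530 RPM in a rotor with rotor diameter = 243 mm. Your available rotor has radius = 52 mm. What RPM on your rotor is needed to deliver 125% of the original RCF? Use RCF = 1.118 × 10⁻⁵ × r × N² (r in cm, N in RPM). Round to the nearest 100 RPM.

≈ 4300 RPM

Original rotor: r = 243 mm / 2 = 121.5 mm = 12.15 cm
RCF_original = 1.118 × 10⁻⁵ × 12.15 × (2530)² = 1.118 × 10⁻⁵ × 12.15 × 6,400,900 ≈ 869.5 × g
Target RCF = 1.25 × 869.5 ≈ 1,086.9 × g
Your rotor: r = 52 mm = 5.2 cm
1,086.9 = 1.118 × 10⁻⁵ × 5.2 × N²
N² = 1,086.9 / (5.8136 × 10⁻⁵) = 18,695,817
N ≈ √18,695,817 ≈ 4,323.9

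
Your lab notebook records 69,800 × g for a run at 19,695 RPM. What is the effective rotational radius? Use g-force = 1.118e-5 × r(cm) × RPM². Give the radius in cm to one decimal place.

RCF = 1.118 × 10⁻⁵ × r × N²
69800 = 1.118 × 10⁻⁵ × r × (19695)²
r = 69800 / (1.118 × 10⁻⁵ × 387,893,025) = 69800 / 4336.644 ≈ 16.095 cm

r ≈ 16.1 cm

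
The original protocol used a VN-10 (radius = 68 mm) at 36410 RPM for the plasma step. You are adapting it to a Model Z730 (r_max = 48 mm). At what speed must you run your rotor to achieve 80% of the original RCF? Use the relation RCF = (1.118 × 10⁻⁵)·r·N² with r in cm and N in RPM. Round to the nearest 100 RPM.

Original rotor: r = 68 mm = 6.8 cm
RCF_original = 1.118 × 10⁻⁵ × 6.8 × (36410)² = 1.118 × 10⁻⁵ × 6.8 × 1,325,688,100 ≈ 100,784.1 × g
Target RCF = 0.8 × 100,784.1 ≈ 80,627.3 × g
Your rotor: r = 48 mm = 4.8 cm
80,627.3 = 1.118 × 10⁻⁵ × 4.8 × N²
N² = 80,627.3 / (5.3664 × 10⁻⁵) = 1,502,446,705
N ≈ √1,502,446,705 ≈ 38,761.4

≈ 38800 RPM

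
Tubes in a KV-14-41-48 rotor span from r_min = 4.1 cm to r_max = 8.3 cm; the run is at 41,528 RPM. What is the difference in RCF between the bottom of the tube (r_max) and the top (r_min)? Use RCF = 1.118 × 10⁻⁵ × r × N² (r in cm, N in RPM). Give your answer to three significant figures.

ΔRCF = 1.118 × 10⁻⁵ × (r_max − r_min) × N² = 1.118 × 10⁻⁵ × 4.2 × 1,724,574,784 ≈ 80,979.1

81000 ×g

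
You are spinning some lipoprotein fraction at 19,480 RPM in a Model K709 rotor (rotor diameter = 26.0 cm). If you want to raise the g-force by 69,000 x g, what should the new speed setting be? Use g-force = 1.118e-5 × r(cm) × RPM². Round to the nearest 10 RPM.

29230 RPM

r = 26.0 / 2 = 13 cm
Current RCF = 1.118 × 10⁻⁵ × 13 × (19480)² = 1.118 × 10⁻⁵ × 13 × 379,470,400 ≈ 55,152.2 × g
Target RCF = 55,152.2 + 69,000 = 124,152.2 × g
N² = 124,152.2 / (14.534 × 10⁻⁵) = 854,219,073
N ≈ √854,219,073 ≈ 29,227.0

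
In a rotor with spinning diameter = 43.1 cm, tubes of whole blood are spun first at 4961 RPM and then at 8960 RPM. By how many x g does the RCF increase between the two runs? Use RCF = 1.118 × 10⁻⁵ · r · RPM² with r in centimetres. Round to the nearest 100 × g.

r = 43.1 / 2 = 21.55 cm
RCF₁ = 1.118 × 10⁻⁵ × 21.55 × (4961)² = 1.118 × 10⁻⁵ × 21.55 × 24,611,521 ≈ 5,929.6 × g
RCF₂ = 1.118 × 10⁻⁵ × 21.55 × (8960)² = 1.118 × 10⁻⁵ × 21.55 × 80,281,600 ≈ 19,342.2 × g
Increase = 19,342.2 − 5,929.6 = 13,412.6

13400 x g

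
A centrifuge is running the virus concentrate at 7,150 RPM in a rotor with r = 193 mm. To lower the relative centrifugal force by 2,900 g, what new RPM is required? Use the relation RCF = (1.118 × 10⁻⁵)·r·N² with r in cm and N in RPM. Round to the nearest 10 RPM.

N₂ ≈ 6140 RPM

r = 193 mm = 19.3 cm
Current RCF = 1.118 × 10⁻⁵ × 19.3 × (7150)² = 1.118 × 10⁻⁵ × 19.3 × 51,122,500 ≈ 11,030.9 × g
Target RCF = 11,030.9 − 2,900 = 8,130.9 × g
N² = 8,130.9 / (21.5774 × 10⁻⁵) = 37,682,483
N ≈ √37,682,483 ≈ 6,138.6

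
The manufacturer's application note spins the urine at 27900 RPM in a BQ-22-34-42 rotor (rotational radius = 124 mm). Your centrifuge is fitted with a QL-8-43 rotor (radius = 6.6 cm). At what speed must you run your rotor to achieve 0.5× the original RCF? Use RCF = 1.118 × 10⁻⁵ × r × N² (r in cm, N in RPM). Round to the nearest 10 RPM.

Original rotor: r = 124 mm = 12.4 cm
RCF = 1.118 × 10⁻⁵ × r × N²
RCF_original = 1.118 × 10⁻⁵ × 12.4 × (27900)² = 1.118 × 10⁻⁵ × 12.4 × 778,410,000 ≈ 107,912.5 × g
Target RCF = 0.5 × 107,912.5 ≈ 53,956.2 × g
53,956.2 = 1.118 × 10⁻⁵ × 6.6 × N²
N² = 53,956.2 / (7.3788 × 10⁻⁵) = 731,232,721
N ≈ √731,232,721 ≈ 27,041.3

≈ 27040 RPM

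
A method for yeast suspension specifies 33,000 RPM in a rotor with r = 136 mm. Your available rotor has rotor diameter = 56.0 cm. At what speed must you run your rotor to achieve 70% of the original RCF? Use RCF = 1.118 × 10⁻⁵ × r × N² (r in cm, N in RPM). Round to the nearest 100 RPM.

≈ 19200 RPM

Original rotor: r = 136 mm = 13.6 cm
RCF = 1.118 × 10⁻⁵ × r × N²
RCF_original = 1.118 × 10⁻⁵ × 13.6 × (33000)² = 1.118 × 10⁻⁵ × 13.6 × 1,089,000,000 ≈ 165,580.3 × g
Target RCF = 0.7 × 165,580.3 ≈ 115,906.2 × g
Your rotor: r = 56.0 / 2 = 28 cm
115,906.2 = 1.118 × 10⁻⁵ × 28 × N²
N² = 115,906.2 / (31.304 × 10⁻⁵) = 370,260,031
N ≈ √370,260,031 ≈ 19,242.1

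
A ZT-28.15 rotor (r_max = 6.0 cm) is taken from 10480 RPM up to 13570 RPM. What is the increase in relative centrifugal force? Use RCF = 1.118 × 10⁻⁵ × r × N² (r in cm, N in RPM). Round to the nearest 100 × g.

RCF₁ = 1.118 × 10⁻⁵ × 6 × (10480)² = 1.118 × 10⁻⁵ × 6 × 109,830,400 ≈ 7,367.4 × g
RCF₂ = 1.118 × 10⁻⁵ × 6 × (13570)² = 1.118 × 10⁻⁵ × 6 × 184,144,900 ≈ 12,352.4 × g
Increase = 12,352.4 − 7,367.4 = 4,985

5000 ×g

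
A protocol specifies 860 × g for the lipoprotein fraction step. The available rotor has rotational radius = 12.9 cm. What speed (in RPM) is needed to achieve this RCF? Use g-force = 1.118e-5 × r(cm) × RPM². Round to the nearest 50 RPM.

2450 RPM

860 = 1.118 × 10⁻⁵ × 12.9 × N²
N² = 860 / (14.4222 × 10⁻⁵) = 5,963,029
N ≈ √5,963,029 ≈ 2,441.9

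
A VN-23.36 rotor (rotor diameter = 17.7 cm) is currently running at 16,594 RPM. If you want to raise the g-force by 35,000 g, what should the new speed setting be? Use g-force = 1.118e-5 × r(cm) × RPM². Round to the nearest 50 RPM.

25100 RPM

r = 17.7 / 2 = 8.85 cm
Current RCF = 1.118 × 10⁻⁵ × 8.85 × (16594)² = 1.118 × 10⁻⁵ × 8.85 × 275,360,836 ≈ 27,245 × g
Target RCF = 27,245 + 35,000 = 62,245 × g
N² = 62,245 / (9.8943 × 10⁻⁵) = 629,099,583
N ≈ √629,099,583 ≈ 25,081.9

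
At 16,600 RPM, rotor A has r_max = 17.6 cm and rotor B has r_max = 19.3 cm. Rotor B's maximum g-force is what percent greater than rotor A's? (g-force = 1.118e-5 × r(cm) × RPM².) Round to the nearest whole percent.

At equal RPM, RCF scales linearly with r: ratio = 19.3 / 17.6 = 1.0966.
So rotor B delivers 9.7% more g-force.

10%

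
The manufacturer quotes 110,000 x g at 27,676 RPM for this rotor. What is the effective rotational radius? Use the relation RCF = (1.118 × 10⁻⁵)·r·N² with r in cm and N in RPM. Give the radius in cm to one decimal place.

RCF = 1.118 × 10⁻⁵ × r × N²
110000 = 1.118 × 10⁻⁵ × r × (27676)²
r = 110000 / (1.118 × 10⁻⁵ × 765,960,976) = 110000 / 8563.444 ≈ 12.845 cm

12.8 cm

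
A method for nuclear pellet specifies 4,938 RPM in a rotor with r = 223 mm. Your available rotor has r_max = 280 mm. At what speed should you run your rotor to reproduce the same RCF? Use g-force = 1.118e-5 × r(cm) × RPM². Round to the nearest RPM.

Original rotor: r = 223 mm = 22.3 cm
RCF = 1.118 × 10⁻⁵ × r × N²
RCF_original = 1.118 × 10⁻⁵ × 22.3 × (4938)² = 1.118 × 10⁻⁵ × 22.3 × 24,383,844 ≈ 6,079.2 × g
Your rotor: r = 280 mm = 28.0 cm
6,079.2 = 1.118 × 10⁻⁵ × 28 × N²
N² = 6,079.2 / (31.304 × 10⁻⁵) = 19,419,882
N ≈ √19,419,882 ≈ 4,406.8

≈ 4407 RPM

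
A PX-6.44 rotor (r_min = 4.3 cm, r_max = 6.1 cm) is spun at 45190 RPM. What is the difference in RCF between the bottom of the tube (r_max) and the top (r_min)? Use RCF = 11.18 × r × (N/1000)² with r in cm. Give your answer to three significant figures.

RCF_max = 11.18 × 6.1 × (45.19)² = 11.18 × 6.1 × 2,042.1361 ≈ 139,269.6 × g
RCF_min = 11.18 × 4.3 × (45.19)² = 11.18 × 4.3 × 2,042.1361 ≈ 98,173.7 × g
ΔRCF = 139,269.6 − 98,173.7 = 41,095.9

41100 g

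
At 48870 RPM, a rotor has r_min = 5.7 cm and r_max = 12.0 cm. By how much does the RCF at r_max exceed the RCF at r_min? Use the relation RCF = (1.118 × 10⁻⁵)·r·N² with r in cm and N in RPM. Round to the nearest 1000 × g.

≈ 168000 × g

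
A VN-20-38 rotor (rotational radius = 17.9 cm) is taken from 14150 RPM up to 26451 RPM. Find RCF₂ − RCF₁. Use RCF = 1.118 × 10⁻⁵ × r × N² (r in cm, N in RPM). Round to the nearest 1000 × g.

100000 x g

RCF₁ = 1.118 × 10⁻⁵ × 17.9 × (14150)² = 1.118 × 10⁻⁵ × 17.9 × 200,222,500 ≈ 40,068.9 × g
RCF₂ = 1.118 × 10⁻⁵ × 17.9 × (26451)² = 1.118 × 10⁻⁵ × 17.9 × 699,655,401 ≈ 140,016.4 × g
Increase = 140,016.4 − 40,068.9 = 99,947.5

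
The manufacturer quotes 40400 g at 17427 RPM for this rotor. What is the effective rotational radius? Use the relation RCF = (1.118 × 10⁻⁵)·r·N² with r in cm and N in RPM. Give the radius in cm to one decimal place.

11.9 cm

40400 = 1.118 × 10⁻⁵ × r × (17427)²
r = 40400 / (1.118 × 10⁻⁵ × 303,700,329) = 40400 / 3395.37 ≈ 11.899 cm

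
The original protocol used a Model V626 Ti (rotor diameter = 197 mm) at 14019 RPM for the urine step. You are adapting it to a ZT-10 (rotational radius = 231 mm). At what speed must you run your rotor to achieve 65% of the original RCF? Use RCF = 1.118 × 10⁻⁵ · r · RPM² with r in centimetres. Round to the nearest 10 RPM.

Original rotor: r = 197 mm / 2 = 98.5 mm = 9.85 cm
RCF_original = 1.118 × 10⁻⁵ × 9.85 × (14019)² = 1.118 × 10⁻⁵ × 9.85 × 196,532,361 ≈ 21,642.7 × g
Target RCF = 0.65 × 21,642.7 ≈ 14,067.8 × g
Your rotor: r = 231 mm = 23.1 cm
14,067.8 = 1.118 × 10⁻⁵ × 23.1 × N²
N² = 14,067.8 / (25.8258 × 10⁻⁵) = 54,471,885
N ≈ √54,471,885 ≈ 7,380.5

≈ 7380 RPM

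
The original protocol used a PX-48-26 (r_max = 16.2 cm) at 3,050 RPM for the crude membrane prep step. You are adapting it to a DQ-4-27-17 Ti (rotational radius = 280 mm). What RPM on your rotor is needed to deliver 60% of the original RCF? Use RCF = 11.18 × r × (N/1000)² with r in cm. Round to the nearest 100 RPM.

≈ 1800 RPM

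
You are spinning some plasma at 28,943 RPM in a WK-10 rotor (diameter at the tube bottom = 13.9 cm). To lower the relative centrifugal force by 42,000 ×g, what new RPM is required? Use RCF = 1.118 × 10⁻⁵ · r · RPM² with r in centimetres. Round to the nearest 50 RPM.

N₂ ≈ 17250 RPM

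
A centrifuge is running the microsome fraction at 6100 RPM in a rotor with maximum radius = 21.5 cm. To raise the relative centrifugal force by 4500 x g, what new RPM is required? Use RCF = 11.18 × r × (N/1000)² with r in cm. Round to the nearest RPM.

Current RCF = 11.18 × 21.5 × (6.1)² = 11.18 × 21.5 × 37.21 ≈ 8,944.2 × g
Target RCF = 8,944.2 + 4,500 = 13,444.2 × g
(N/1000)² = 13,444.2 / 240.37 = 55.93127
N = 1000 × √55.93127 ≈ 7,478.7

7479 RPM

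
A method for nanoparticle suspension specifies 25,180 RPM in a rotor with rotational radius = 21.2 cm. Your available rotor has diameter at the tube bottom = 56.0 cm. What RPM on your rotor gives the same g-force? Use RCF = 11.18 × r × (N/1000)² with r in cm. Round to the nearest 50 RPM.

RCF_original = 11.18 × 21.2 × (25.18)² = 11.18 × 21.2 × 634.0324 ≈ 150,275.8 × g
Your rotor: r = 56.0 / 2 = 28 cm
150,275.8 = 11.18 × 28 × (N/1000)²
(N/1000)² = 150,275.8 / 313.04 = 480.053
N = 1000 × √480.053 ≈ 21,910.1

21900 RPM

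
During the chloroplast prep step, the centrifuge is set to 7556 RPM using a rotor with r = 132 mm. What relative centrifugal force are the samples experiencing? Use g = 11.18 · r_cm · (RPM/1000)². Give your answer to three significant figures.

8430 ×g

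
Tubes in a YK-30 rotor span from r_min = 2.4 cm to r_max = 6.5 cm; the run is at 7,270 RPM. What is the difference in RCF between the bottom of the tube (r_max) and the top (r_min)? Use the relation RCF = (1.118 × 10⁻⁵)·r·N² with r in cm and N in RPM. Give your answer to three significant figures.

ΔRCF = 1.118 × 10⁻⁵ × (r_max − r_min) × N² = 1.118 × 10⁻⁵ × 4.1 × 52,852,900 ≈ 2,422.7

2420 x g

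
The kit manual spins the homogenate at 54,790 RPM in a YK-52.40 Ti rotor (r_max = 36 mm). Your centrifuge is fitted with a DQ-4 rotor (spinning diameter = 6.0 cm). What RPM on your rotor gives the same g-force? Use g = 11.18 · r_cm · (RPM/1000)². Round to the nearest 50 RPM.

Original rotor: r = 36 mm = 3.6 cm
RCF_original = 11.18 × 3.6 × (54.79)² = 11.18 × 3.6 × 3,001.9441 ≈ 120,822.2 × g
Your rotor: r = 6.0 / 2 = 3 cm
120,822.2 = 11.18 × 3 × (N/1000)²
(N/1000)² = 120,822.2 / 33.54 = 3602.332
N = 1000 × √3602.332 ≈ 60,019.4

≈ 60000 RPM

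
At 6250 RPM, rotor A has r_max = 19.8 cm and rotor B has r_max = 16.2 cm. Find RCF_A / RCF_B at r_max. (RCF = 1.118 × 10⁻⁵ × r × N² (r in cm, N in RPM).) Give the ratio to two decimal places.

1.22

At fixed N, RCF ∝ r, so RCF_A/RCF_B = r_A/r_B = 19.8 / 16.2 = 1.2222.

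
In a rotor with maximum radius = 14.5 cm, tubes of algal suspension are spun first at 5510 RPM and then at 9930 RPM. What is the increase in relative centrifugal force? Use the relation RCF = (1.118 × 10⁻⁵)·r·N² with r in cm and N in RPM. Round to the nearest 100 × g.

RCF₁ = 1.118 × 10⁻⁵ × 14.5 × (5510)² = 1.118 × 10⁻⁵ × 14.5 × 30,360,100 ≈ 4,921.7 × g
RCF₂ = 1.118 × 10⁻⁵ × 14.5 × (9930)² = 1.118 × 10⁻⁵ × 14.5 × 98,604,900 ≈ 15,984.8 × g
Increase = 15,984.8 − 4,921.7 = 11,063.1

11100 x g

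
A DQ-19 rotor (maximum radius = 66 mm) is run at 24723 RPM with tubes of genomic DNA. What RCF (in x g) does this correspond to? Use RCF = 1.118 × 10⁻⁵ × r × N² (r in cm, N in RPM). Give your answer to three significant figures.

RCF ≈ 45100 x g

r = 66 mm = 6.6 cm
RCF = 1.118 × 10⁻⁵ × 6.6 × (24723)² = 1.118 × 10⁻⁵ × 6.6 × 611,226,729 ≈ 45,101.2 × g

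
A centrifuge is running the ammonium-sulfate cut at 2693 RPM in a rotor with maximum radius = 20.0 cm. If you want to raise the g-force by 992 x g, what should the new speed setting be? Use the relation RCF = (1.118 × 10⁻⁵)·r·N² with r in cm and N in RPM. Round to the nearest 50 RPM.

N₂ ≈ 3400 RPM

Current RCF = 1.118 × 10⁻⁵ × 20 × (2693)² = 1.118 × 10⁻⁵ × 20 × 7,252,249 ≈ 1,621.6 × g
Target RCF = 1,621.6 + 992 = 2,613.6 × g
N² = 2,613.6 / (22.36 × 10⁻⁵) = 11,688,730
N ≈ √11,688,730 ≈ 3,418.9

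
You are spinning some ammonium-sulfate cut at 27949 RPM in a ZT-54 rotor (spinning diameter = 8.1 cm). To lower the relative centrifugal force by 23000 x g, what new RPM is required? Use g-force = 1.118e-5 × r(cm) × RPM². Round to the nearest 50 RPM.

16550 RPM

r = 8.1 / 2 = 4.05 cm
Current RCF = 1.118 × 10⁻⁵ × 4.05 × (27949)² = 1.118 × 10⁻⁵ × 4.05 × 781,146,601 ≈ 35,369.5 × g
Target RCF = 35,369.5 − 23,000 = 12,369.5 × g
N² = 12,369.5 / (4.5279 × 10⁻⁵) = 273,184,037
N ≈ √273,184,037 ≈ 16,528.3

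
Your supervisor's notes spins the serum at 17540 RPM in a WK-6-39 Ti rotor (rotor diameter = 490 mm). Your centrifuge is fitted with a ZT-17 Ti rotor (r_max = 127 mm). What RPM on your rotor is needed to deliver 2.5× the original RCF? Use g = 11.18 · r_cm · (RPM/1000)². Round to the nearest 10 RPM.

Original rotor: r = 490 mm / 2 = 245 mm = 24.5 cm
RCF = 11.18 × r × (N/1000)²
RCF_original = 11.18 × 24.5 × (17.54)² = 11.18 × 24.5 × 307.6516 ≈ 84,268.8 × g
Target RCF = 2.5 × 84,268.8 ≈ 210,672 × g
Your rotor: r = 127 mm = 12.7 cm
210,672 = 11.18 × 12.7 × (N/1000)²
(N/1000)² = 210,672 / 141.986 = 1483.752
N = 1000 × √1483.752 ≈ 38,519.5

38520 RPM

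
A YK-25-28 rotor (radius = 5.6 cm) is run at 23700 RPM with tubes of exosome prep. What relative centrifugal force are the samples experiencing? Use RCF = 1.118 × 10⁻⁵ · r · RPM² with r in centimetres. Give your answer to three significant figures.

≈ 35200 ×g

RCF = 1.118 × 10⁻⁵ × 5.6 × (23700)² = 1.118 × 10⁻⁵ × 5.6 × 561,690,000 ≈ 35,166.3 × g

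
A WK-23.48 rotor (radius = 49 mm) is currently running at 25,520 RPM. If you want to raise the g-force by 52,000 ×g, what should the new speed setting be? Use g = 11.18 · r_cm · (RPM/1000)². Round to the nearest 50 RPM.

r = 49 mm = 4.9 cm
Current RCF = 11.18 × 4.9 × (25.52)² = 11.18 × 4.9 × 651.2704 ≈ 35,677.9 × g
Target RCF = 35,677.9 + 52,000 = 87,677.9 × g
(N/1000)² = 87,677.9 / 54.782 = 1600.487
N = 1000 × √1600.487 ≈ 40,006.1

N₂ ≈ 40000 RPM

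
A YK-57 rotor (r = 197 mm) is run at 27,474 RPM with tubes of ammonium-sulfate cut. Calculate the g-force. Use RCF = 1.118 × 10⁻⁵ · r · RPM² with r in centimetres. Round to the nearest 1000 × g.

r = 197 mm = 19.7 cm
RCF = 1.118 × 10⁻⁵ × 19.7 × (27474)² = 1.118 × 10⁻⁵ × 19.7 × 754,820,676 ≈ 166,246.2 × g

166000 × g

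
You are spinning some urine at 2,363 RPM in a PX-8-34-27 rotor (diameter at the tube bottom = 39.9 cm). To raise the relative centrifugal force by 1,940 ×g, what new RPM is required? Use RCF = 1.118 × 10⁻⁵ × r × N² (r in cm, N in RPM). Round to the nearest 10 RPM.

r = 39.9 / 2 = 19.95 cm
Current RCF = 1.118 × 10⁻⁵ × 19.95 × (2363)² = 1.118 × 10⁻⁵ × 19.95 × 5,583,769 ≈ 1,245.4 × g
Target RCF = 1,245.4 + 1,940 = 3,185.4 × g
N² = 3,185.4 / (22.3041 × 10⁻⁵) = 14,281,679
N ≈ √14,281,679 ≈ 3,779.1

≈ 3780 RPM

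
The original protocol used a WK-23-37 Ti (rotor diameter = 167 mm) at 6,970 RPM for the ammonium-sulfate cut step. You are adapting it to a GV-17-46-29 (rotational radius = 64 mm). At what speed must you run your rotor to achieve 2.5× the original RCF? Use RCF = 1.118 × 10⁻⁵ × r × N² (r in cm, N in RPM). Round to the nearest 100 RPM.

12600 RPM

Original rotor: r = 167 mm / 2 = 83.5 mm = 8.35 cm
RCF_original = 1.118 × 10⁻⁵ × 8.35 × (6970)² = 1.118 × 10⁻⁵ × 8.35 × 48,580,900 ≈ 4,535.2 × g
Target RCF = 2.5 × 4,535.2 ≈ 11,338 × g
Your rotor: r = 64 mm = 6.4 cm
11,338 = 1.118 × 10⁻⁵ × 6.4 × N²
N² = 11,338 / (7.1552 × 10⁻⁵) = 158,458,184
N ≈ √158,458,184 ≈ 12,588.0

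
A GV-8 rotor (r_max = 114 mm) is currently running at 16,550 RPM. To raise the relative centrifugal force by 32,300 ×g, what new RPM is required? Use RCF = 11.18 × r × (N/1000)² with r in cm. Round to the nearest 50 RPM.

r = 114 mm = 11.4 cm
Current RCF = 11.18 × 11.4 × (16.55)² = 11.18 × 11.4 × 273.9025 ≈ 34,909.4 × g
Target RCF = 34,909.4 + 32,300 = 67,209.4 × g
(N/1000)² = 67,209.4 / 127.452 = 527.3311
N = 1000 × √527.3311 ≈ 22,963.7

N₂ ≈ 22950 RPM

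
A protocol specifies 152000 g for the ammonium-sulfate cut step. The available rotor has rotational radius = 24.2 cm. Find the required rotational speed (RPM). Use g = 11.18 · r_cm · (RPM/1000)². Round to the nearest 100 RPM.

N ≈ 23700 RPM

RCF = 11.18 × r × (N/1000)²
152,000 = 11.18 × 24.2 × (N/1000)²
(N/1000)² = 152,000 / 270.556 = 561.8061
N = 1000 × √561.8061 ≈ 23,702.4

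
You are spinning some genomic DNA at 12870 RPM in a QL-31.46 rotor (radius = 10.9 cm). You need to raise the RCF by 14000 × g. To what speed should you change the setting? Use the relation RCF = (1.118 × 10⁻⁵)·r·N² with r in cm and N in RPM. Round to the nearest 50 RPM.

≈ 16750 RPM

Current RCF = 1.118 × 10⁻⁵ × 10.9 × (12870)² = 1.118 × 10⁻⁵ × 10.9 × 165,636,900 ≈ 20,184.8 × g
Target RCF = 20,184.8 + 14,000 = 34,184.8 × g
N² = 34,184.8 / (12.1862 × 10⁻⁵) = 280,520,589
N ≈ √280,520,589 ≈ 16,748.7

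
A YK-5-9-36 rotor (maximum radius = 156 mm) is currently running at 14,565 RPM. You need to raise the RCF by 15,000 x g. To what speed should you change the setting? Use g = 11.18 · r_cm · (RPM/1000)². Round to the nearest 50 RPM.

r = 156 mm = 15.6 cm
Current RCF = 11.18 × 15.6 × (14.565)² = 11.18 × 15.6 × 212.139225 ≈ 36,998.8 × g
Target RCF = 36,998.8 + 15,000 = 51,998.8 × g
(N/1000)² = 51,998.8 / 174.408 = 298.1446
N = 1000 × √298.1446 ≈ 17,266.9

N₂ ≈ 17250 RPM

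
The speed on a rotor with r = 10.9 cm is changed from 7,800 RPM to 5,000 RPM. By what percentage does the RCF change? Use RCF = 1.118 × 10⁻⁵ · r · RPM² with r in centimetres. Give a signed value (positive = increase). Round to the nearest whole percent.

RCF ∝ N², so the ratio is (5000/7800)² = (0.641026)² = 0.4109.
Change = 0.4109 − 1 = -0.5891 → -58.9%.

-59%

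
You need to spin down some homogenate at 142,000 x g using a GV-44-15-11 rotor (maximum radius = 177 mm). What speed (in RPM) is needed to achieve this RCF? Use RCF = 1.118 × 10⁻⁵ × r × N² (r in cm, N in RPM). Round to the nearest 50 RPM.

≈ 26800 RPM

r = 177 mm = 17.7 cm
RCF = 1.118 × 10⁻⁵ × r × N²
142,000 = 1.118 × 10⁻⁵ × 17.7 × N²
N² = 142,000 / (19.7886 × 10⁻⁵) = 717,584,872
N ≈ √717,584,872 ≈ 26,787.8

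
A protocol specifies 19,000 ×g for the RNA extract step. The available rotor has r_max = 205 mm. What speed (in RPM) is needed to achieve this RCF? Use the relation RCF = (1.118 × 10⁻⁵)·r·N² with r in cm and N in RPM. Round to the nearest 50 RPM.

9100 RPM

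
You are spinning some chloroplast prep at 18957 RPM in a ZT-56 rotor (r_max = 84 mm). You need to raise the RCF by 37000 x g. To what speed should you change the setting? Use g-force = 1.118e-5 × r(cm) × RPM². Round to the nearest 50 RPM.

27450 RPM

r = 84 mm = 8.4 cm
Current RCF = 1.118 × 10⁻⁵ × 8.4 × (18957)² = 1.118 × 10⁻⁵ × 8.4 × 359,367,849 ≈ 33,749 × g
Target RCF = 33,749 + 37,000 = 70,749 × g
N² = 70,749 / (9.3912 × 10⁻⁵) = 753,354,204
N ≈ √753,354,204 ≈ 27,447.3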